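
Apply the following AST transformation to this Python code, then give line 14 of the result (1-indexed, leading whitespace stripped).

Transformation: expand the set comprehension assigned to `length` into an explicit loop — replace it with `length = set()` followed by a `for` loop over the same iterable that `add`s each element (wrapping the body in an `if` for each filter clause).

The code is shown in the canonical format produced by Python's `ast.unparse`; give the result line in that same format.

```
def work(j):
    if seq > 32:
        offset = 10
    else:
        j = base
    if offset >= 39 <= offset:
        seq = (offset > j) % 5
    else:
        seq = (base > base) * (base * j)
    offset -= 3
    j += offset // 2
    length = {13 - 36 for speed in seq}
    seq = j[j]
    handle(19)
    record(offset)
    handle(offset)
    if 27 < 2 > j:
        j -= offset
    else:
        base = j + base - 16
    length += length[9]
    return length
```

length.add(13 - 36)

Transformed code:
def work(j):
    if seq > 32:
        offset = 10
    else:
        j = base
    if offset >= 39 <= offset:
        seq = (offset > j) % 5
    else:
        seq = (base > base) * (base * j)
    offset -= 3
    j += offset // 2
    length = set()
    for speed in seq:
        length.add(13 - 36)
    seq = j[j]
    handle(19)
    record(offset)
    handle(offset)
    if 27 < 2 > j:
        j -= offset
    else:
        base = j + base - 16
    length += length[9]
    return length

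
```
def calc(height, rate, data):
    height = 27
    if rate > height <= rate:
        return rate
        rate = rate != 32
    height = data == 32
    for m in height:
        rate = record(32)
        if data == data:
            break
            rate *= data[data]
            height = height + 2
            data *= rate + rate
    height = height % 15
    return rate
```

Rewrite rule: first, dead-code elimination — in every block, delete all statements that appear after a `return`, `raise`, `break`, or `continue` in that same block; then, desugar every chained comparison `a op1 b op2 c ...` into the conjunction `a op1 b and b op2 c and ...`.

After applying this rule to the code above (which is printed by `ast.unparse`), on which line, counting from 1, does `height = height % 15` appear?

10

Transformed code:
def calc(height, rate, data):
    height = 27
    if rate > height and height <= rate:
        return rate
    height = data == 32
    for m in height:
        rate = record(32)
        if data == data:
            break
    height = height % 15
    return rate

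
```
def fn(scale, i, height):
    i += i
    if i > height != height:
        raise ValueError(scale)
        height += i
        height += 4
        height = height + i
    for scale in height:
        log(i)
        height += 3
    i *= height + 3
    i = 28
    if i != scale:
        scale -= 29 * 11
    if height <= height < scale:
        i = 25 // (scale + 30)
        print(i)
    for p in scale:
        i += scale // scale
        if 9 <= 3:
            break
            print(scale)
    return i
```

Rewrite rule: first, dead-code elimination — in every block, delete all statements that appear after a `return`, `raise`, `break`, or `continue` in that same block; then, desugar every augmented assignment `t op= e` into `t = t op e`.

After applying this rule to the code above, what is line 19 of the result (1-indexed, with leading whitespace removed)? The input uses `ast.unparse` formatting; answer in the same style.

return i

Transformed code:
def fn(scale, i, height):
    i = i + i
    if i > height != height:
        raise ValueError(scale)
    for scale in height:
        log(i)
        height = height + 3
    i = i * (height + 3)
    i = 28
    if i != scale:
        scale = scale - 29 * 11
    if height <= height < scale:
        i = 25 // (scale + 30)
        print(i)
    for p in scale:
        i = i + scale // scale
        if 9 <= 3:
            break
    return i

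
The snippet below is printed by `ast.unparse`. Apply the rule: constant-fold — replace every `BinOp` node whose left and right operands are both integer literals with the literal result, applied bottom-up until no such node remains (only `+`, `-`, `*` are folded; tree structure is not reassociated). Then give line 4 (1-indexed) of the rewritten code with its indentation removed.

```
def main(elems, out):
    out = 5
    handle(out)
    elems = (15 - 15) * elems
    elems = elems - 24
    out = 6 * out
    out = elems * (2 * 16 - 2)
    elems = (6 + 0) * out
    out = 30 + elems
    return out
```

elems = 0 * elems

Transformed code:
def main(elems, out):
    out = 5
    handle(out)
    elems = 0 * elems
    elems = elems - 24
    out = 6 * out
    out = elems * 30
    elems = 6 * out
    out = 30 + elems
    return out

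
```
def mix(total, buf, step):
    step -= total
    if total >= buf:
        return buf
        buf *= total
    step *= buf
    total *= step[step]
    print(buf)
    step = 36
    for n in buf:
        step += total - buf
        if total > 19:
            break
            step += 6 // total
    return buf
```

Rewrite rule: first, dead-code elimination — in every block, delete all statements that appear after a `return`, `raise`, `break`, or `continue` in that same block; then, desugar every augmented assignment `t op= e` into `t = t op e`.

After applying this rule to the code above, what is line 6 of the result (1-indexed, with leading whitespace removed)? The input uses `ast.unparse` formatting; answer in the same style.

Transformed code:
def mix(total, buf, step):
    step = step - total
    if total >= buf:
        return buf
    step = step * buf
    total = total * step[step]
    print(buf)
    step = 36
    for n in buf:
        step = step + (total - buf)
        if total > 19:
            break
    return buf

total = total * step[step]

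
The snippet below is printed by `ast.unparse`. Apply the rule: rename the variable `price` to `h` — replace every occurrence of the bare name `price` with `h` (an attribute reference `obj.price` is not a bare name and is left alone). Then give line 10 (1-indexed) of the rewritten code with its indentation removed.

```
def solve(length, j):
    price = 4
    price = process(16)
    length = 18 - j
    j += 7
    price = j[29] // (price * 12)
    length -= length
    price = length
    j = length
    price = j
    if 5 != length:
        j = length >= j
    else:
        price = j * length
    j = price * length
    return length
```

h = j

Transformed code:
def solve(length, j):
    h = 4
    h = process(16)
    length = 18 - j
    j += 7
    h = j[29] // (h * 12)
    length -= length
    h = length
    j = length
    h = j
    if 5 != length:
        j = length >= j
    else:
        h = j * length
    j = h * length
    return length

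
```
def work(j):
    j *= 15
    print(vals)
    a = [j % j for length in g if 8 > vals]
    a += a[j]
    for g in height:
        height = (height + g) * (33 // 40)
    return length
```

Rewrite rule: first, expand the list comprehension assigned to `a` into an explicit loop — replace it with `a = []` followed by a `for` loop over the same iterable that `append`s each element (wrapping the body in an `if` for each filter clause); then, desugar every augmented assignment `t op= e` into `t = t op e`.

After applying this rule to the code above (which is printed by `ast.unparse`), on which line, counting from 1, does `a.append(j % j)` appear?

Transformed code:
def work(j):
    j = j * 15
    print(vals)
    a = []
    for length in g:
        if 8 > vals:
            a.append(j % j)
    a = a + a[j]
    for g in height:
        height = (height + g) * (33 // 40)
    return length

7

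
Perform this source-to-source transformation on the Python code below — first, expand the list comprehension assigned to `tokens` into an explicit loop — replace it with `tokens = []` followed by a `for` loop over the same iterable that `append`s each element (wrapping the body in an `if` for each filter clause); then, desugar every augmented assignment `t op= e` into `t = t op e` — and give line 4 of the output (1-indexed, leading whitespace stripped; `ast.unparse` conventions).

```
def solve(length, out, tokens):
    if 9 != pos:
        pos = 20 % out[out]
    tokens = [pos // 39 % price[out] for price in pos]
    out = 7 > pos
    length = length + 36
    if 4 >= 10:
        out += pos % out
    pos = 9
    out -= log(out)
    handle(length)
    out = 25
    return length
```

Transformed code:
def solve(length, out, tokens):
    if 9 != pos:
        pos = 20 % out[out]
    tokens = []
    for price in pos:
        tokens.append(pos // 39 % price[out])
    out = 7 > pos
    length = length + 36
    if 4 >= 10:
        out = out + pos % out
    pos = 9
    out = out - log(out)
    handle(length)
    out = 25
    return length

tokens = []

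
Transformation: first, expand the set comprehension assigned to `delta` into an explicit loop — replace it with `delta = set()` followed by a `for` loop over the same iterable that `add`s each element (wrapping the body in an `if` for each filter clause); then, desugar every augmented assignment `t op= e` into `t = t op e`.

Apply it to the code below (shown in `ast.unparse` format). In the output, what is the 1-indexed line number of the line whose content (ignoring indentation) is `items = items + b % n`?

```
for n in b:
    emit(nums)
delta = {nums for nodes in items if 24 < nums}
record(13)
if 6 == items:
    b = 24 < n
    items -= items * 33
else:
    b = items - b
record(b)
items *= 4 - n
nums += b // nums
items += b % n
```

16

Transformed code:
for n in b:
    emit(nums)
delta = set()
for nodes in items:
    if 24 < nums:
        delta.add(nums)
record(13)
if 6 == items:
    b = 24 < n
    items = items - items * 33
else:
    b = items - b
record(b)
items = items * (4 - n)
nums = nums + b // nums
items = items + b % n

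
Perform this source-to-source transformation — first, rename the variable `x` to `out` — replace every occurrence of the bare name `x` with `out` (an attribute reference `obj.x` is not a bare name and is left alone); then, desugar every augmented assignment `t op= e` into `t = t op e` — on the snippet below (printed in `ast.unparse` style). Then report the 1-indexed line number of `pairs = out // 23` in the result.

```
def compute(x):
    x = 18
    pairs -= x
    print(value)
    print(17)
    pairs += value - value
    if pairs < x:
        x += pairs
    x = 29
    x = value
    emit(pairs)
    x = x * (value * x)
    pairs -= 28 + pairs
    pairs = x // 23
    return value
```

Transformed code:
def compute(out):
    out = 18
    pairs = pairs - out
    print(value)
    print(17)
    pairs = pairs + (value - value)
    if pairs < out:
        out = out + pairs
    out = 29
    out = value
    emit(pairs)
    out = out * (value * out)
    pairs = pairs - (28 + pairs)
    pairs = out // 23
    return value

14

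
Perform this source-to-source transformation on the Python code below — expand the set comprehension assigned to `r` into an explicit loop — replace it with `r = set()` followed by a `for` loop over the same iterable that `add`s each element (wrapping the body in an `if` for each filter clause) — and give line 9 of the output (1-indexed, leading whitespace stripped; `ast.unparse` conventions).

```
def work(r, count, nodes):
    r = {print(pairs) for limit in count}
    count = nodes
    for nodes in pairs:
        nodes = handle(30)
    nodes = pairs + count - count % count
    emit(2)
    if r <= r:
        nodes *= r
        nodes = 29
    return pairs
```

emit(2)

Transformed code:
def work(r, count, nodes):
    r = set()
    for limit in count:
        r.add(print(pairs))
    count = nodes
    for nodes in pairs:
        nodes = handle(30)
    nodes = pairs + count - count % count
    emit(2)
    if r <= r:
        nodes *= r
        nodes = 29
    return pairs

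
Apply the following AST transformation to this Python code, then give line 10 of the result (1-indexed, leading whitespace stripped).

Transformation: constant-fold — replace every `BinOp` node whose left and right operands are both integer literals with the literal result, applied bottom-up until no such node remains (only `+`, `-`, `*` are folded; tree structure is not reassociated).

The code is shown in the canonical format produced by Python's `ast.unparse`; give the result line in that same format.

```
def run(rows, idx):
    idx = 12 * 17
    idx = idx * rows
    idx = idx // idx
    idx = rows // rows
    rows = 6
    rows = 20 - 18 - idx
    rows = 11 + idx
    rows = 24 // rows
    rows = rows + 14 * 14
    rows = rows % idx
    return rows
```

Transformed code:
def run(rows, idx):
    idx = 204
    idx = idx * rows
    idx = idx // idx
    idx = rows // rows
    rows = 6
    rows = 2 - idx
    rows = 11 + idx
    rows = 24 // rows
    rows = rows + 196
    rows = rows % idx
    return rows

rows = rows + 196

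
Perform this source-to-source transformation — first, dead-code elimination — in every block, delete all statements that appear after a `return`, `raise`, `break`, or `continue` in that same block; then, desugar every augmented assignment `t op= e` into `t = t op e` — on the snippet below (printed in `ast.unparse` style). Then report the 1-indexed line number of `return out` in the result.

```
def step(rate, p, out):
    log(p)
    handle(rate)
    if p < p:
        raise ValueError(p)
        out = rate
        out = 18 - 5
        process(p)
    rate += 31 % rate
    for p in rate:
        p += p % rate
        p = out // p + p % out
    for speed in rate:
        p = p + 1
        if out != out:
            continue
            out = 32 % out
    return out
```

Transformed code:
def step(rate, p, out):
    log(p)
    handle(rate)
    if p < p:
        raise ValueError(p)
    rate = rate + 31 % rate
    for p in rate:
        p = p + p % rate
        p = out // p + p % out
    for speed in rate:
        p = p + 1
        if out != out:
            continue
    return out

14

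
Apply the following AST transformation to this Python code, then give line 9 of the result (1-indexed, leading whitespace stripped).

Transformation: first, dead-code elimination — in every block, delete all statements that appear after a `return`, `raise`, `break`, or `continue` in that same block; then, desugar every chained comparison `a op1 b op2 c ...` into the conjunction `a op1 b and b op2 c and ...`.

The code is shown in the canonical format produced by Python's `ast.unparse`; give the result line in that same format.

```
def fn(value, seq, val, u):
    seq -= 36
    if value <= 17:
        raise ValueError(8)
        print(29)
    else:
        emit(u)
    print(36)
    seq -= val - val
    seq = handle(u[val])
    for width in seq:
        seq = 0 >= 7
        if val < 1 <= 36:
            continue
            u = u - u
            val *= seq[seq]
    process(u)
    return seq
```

Transformed code:
def fn(value, seq, val, u):
    seq -= 36
    if value <= 17:
        raise ValueError(8)
    else:
        emit(u)
    print(36)
    seq -= val - val
    seq = handle(u[val])
    for width in seq:
        seq = 0 >= 7
        if val < 1 and 1 <= 36:
            continue
    process(u)
    return seq

seq = handle(u[val])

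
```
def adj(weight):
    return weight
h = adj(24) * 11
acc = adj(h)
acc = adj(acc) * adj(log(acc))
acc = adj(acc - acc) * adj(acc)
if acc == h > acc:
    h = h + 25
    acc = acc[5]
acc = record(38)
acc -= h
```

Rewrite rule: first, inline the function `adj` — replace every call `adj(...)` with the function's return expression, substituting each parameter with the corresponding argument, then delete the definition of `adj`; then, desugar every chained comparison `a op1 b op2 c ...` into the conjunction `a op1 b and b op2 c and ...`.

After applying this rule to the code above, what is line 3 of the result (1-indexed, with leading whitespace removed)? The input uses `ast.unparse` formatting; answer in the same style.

acc = acc * log(acc)

Transformed code:
h = 24 * 11
acc = h
acc = acc * log(acc)
acc = (acc - acc) * acc
if acc == h and h > acc:
    h = h + 25
    acc = acc[5]
acc = record(38)
acc -= h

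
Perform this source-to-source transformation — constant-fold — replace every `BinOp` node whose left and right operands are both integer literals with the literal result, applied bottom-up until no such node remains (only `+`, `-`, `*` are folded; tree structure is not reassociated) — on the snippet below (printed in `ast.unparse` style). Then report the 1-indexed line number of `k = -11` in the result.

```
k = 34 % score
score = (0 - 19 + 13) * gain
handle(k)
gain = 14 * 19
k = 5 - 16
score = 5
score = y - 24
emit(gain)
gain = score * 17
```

5

Transformed code:
k = 34 % score
score = -6 * gain
handle(k)
gain = 266
k = -11
score = 5
score = y - 24
emit(gain)
gain = score * 17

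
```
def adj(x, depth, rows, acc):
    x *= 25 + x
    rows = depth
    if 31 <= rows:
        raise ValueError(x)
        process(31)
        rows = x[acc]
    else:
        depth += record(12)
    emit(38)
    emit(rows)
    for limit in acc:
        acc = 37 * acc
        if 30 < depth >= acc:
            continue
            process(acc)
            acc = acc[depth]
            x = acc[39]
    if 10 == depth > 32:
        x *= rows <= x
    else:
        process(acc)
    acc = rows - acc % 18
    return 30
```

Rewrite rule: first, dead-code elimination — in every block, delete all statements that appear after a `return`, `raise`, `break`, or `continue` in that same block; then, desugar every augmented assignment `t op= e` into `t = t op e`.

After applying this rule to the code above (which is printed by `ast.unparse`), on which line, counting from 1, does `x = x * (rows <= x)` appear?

15

Transformed code:
def adj(x, depth, rows, acc):
    x = x * (25 + x)
    rows = depth
    if 31 <= rows:
        raise ValueError(x)
    else:
        depth = depth + record(12)
    emit(38)
    emit(rows)
    for limit in acc:
        acc = 37 * acc
        if 30 < depth >= acc:
            continue
    if 10 == depth > 32:
        x = x * (rows <= x)
    else:
        process(acc)
    acc = rows - acc % 18
    return 30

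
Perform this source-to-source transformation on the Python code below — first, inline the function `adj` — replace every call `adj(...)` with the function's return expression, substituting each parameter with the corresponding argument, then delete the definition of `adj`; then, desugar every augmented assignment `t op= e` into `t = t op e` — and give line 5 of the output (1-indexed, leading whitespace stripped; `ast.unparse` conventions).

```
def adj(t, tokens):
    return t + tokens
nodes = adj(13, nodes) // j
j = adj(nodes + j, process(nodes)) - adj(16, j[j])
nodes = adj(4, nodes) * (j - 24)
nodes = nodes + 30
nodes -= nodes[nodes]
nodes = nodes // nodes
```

Transformed code:
nodes = (13 + nodes) // j
j = nodes + j + process(nodes) - (16 + j[j])
nodes = (4 + nodes) * (j - 24)
nodes = nodes + 30
nodes = nodes - nodes[nodes]
nodes = nodes // nodes

nodes = nodes - nodes[nodes]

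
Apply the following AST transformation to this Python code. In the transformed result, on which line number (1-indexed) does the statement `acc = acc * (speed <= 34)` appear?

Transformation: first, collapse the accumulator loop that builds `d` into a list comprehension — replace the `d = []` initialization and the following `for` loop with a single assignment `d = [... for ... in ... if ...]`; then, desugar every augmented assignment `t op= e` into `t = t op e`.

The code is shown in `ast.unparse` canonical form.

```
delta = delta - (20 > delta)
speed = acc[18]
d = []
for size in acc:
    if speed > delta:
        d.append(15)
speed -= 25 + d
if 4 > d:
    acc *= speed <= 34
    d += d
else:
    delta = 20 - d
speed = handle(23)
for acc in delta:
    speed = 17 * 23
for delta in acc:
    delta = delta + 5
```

6

Transformed code:
delta = delta - (20 > delta)
speed = acc[18]
d = [15 for size in acc if speed > delta]
speed = speed - (25 + d)
if 4 > d:
    acc = acc * (speed <= 34)
    d = d + d
else:
    delta = 20 - d
speed = handle(23)
for acc in delta:
    speed = 17 * 23
for delta in acc:
    delta = delta + 5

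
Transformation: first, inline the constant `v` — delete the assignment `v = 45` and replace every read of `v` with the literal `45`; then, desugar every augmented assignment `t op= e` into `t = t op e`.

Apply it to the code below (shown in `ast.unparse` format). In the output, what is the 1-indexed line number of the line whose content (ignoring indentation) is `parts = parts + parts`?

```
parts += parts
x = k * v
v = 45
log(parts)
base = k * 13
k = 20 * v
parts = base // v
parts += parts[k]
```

Transformed code:
parts = parts + parts
x = k * 45
log(parts)
base = k * 13
k = 20 * 45
parts = base // 45
parts = parts + parts[k]

1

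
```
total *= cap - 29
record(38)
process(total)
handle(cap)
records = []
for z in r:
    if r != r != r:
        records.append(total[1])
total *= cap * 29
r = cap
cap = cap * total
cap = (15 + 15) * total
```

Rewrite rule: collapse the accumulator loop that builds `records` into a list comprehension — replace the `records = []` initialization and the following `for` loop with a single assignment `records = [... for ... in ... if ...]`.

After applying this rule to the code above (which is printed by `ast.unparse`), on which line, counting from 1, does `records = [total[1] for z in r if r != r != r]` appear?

Transformed code:
total *= cap - 29
record(38)
process(total)
handle(cap)
records = [total[1] for z in r if r != r != r]
total *= cap * 29
r = cap
cap = cap * total
cap = (15 + 15) * total

5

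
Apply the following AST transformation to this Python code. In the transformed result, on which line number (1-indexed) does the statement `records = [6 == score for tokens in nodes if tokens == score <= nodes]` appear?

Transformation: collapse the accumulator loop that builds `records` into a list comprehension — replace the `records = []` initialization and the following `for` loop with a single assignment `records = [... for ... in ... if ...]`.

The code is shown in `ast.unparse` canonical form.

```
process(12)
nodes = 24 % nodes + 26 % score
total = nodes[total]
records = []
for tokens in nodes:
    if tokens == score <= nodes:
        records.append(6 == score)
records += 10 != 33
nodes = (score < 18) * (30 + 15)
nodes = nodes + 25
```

Transformed code:
process(12)
nodes = 24 % nodes + 26 % score
total = nodes[total]
records = [6 == score for tokens in nodes if tokens == score <= nodes]
records += 10 != 33
nodes = (score < 18) * (30 + 15)
nodes = nodes + 25

4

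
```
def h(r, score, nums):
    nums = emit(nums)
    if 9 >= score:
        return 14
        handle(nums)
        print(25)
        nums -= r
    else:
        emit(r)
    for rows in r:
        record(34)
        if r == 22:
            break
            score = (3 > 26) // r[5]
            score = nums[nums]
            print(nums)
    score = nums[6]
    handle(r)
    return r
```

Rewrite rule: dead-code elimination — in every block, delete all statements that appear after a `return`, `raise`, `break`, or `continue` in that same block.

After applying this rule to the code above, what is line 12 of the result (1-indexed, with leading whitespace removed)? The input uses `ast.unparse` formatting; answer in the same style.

handle(r)

Transformed code:
def h(r, score, nums):
    nums = emit(nums)
    if 9 >= score:
        return 14
    else:
        emit(r)
    for rows in r:
        record(34)
        if r == 22:
            break
    score = nums[6]
    handle(r)
    return r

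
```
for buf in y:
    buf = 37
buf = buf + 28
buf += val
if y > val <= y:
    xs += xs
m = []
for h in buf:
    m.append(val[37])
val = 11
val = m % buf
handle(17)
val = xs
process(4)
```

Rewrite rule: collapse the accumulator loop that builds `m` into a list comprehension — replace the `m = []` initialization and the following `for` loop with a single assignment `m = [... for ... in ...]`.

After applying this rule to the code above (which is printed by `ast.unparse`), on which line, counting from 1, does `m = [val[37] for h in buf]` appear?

7

Transformed code:
for buf in y:
    buf = 37
buf = buf + 28
buf += val
if y > val <= y:
    xs += xs
m = [val[37] for h in buf]
val = 11
val = m % buf
handle(17)
val = xs
process(4)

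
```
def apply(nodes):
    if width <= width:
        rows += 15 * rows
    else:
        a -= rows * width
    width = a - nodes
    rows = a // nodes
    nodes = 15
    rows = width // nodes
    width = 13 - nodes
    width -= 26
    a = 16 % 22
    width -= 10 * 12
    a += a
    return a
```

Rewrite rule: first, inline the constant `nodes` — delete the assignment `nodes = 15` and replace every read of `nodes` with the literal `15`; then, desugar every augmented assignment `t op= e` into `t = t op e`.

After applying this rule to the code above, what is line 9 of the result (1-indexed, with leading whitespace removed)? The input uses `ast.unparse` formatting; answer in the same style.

Transformed code:
def apply(nodes):
    if width <= width:
        rows = rows + 15 * rows
    else:
        a = a - rows * width
    width = a - 15
    rows = a // 15
    rows = width // 15
    width = 13 - 15
    width = width - 26
    a = 16 % 22
    width = width - 10 * 12
    a = a + a
    return a

width = 13 - 15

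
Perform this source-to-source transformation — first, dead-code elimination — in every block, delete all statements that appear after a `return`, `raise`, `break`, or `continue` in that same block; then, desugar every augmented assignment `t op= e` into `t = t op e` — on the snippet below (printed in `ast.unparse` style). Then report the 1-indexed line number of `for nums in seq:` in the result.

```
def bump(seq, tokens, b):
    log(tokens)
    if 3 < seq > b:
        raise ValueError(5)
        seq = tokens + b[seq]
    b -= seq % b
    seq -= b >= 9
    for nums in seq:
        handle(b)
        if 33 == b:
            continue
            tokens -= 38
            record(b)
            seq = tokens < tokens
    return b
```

Transformed code:
def bump(seq, tokens, b):
    log(tokens)
    if 3 < seq > b:
        raise ValueError(5)
    b = b - seq % b
    seq = seq - (b >= 9)
    for nums in seq:
        handle(b)
        if 33 == b:
            continue
    return b

7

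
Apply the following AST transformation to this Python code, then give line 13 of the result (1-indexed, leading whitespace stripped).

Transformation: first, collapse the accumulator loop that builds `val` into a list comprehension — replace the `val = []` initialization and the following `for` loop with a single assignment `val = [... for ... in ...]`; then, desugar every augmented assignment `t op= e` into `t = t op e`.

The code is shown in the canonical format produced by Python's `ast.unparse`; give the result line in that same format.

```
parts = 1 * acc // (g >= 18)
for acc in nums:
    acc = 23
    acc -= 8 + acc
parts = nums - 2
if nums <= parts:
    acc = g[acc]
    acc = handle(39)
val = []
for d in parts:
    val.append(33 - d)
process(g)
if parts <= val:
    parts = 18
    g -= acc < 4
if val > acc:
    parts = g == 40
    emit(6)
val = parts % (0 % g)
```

g = g - (acc < 4)

Transformed code:
parts = 1 * acc // (g >= 18)
for acc in nums:
    acc = 23
    acc = acc - (8 + acc)
parts = nums - 2
if nums <= parts:
    acc = g[acc]
    acc = handle(39)
val = [33 - d for d in parts]
process(g)
if parts <= val:
    parts = 18
    g = g - (acc < 4)
if val > acc:
    parts = g == 40
    emit(6)
val = parts % (0 % g)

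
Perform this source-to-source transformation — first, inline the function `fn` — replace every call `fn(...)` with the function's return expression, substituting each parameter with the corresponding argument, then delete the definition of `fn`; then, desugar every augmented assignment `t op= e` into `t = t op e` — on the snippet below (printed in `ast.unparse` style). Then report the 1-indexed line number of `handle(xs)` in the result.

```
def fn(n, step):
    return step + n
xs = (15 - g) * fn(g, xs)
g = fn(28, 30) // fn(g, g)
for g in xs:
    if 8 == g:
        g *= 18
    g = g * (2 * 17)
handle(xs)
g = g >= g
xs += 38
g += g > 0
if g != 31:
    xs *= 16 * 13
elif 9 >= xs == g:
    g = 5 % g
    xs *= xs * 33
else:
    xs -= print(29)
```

7

Transformed code:
xs = (15 - g) * (xs + g)
g = (30 + 28) // (g + g)
for g in xs:
    if 8 == g:
        g = g * 18
    g = g * (2 * 17)
handle(xs)
g = g >= g
xs = xs + 38
g = g + (g > 0)
if g != 31:
    xs = xs * (16 * 13)
elif 9 >= xs == g:
    g = 5 % g
    xs = xs * (xs * 33)
else:
    xs = xs - print(29)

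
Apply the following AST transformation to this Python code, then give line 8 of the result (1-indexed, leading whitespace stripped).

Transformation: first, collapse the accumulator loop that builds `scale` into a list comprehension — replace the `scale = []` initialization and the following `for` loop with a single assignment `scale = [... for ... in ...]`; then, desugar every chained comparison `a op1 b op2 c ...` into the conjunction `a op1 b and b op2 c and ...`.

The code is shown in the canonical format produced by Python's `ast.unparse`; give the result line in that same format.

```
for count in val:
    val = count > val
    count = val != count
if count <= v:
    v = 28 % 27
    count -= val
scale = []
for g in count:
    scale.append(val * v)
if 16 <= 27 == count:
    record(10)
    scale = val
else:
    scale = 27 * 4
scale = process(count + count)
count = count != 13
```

Transformed code:
for count in val:
    val = count > val
    count = val != count
if count <= v:
    v = 28 % 27
    count -= val
scale = [val * v for g in count]
if 16 <= 27 and 27 == count:
    record(10)
    scale = val
else:
    scale = 27 * 4
scale = process(count + count)
count = count != 13

if 16 <= 27 and 27 == count:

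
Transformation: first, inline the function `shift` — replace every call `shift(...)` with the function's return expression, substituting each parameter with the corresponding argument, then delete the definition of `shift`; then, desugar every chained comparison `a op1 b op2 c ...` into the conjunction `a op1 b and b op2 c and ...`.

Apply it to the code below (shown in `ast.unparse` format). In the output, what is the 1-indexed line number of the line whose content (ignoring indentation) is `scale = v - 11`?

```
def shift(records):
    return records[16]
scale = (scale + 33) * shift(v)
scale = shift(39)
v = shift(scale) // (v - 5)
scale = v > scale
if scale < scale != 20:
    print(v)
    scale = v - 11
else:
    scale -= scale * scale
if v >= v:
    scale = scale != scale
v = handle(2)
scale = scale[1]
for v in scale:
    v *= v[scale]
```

7

Transformed code:
scale = (scale + 33) * v[16]
scale = 39[16]
v = scale[16] // (v - 5)
scale = v > scale
if scale < scale and scale != 20:
    print(v)
    scale = v - 11
else:
    scale -= scale * scale
if v >= v:
    scale = scale != scale
v = handle(2)
scale = scale[1]
for v in scale:
    v *= v[scale]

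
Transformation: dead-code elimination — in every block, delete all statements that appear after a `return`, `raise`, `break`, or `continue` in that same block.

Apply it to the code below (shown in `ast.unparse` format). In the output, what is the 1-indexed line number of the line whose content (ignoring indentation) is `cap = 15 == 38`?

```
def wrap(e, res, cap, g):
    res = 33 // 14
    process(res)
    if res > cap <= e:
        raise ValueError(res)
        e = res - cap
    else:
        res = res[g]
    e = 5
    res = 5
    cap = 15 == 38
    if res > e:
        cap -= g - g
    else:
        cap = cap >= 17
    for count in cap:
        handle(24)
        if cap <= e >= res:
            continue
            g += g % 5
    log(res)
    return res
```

Transformed code:
def wrap(e, res, cap, g):
    res = 33 // 14
    process(res)
    if res > cap <= e:
        raise ValueError(res)
    else:
        res = res[g]
    e = 5
    res = 5
    cap = 15 == 38
    if res > e:
        cap -= g - g
    else:
        cap = cap >= 17
    for count in cap:
        handle(24)
        if cap <= e >= res:
            continue
    log(res)
    return res

10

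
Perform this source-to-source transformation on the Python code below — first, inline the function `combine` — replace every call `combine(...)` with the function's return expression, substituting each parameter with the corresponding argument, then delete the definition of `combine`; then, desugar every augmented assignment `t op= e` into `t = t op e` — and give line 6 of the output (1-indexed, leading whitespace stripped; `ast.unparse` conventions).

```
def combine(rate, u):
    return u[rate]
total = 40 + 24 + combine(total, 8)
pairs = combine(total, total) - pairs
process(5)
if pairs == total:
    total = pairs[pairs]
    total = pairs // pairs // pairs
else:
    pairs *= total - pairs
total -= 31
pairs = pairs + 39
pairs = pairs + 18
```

total = pairs // pairs // pairs

Transformed code:
total = 40 + 24 + 8[total]
pairs = total[total] - pairs
process(5)
if pairs == total:
    total = pairs[pairs]
    total = pairs // pairs // pairs
else:
    pairs = pairs * (total - pairs)
total = total - 31
pairs = pairs + 39
pairs = pairs + 18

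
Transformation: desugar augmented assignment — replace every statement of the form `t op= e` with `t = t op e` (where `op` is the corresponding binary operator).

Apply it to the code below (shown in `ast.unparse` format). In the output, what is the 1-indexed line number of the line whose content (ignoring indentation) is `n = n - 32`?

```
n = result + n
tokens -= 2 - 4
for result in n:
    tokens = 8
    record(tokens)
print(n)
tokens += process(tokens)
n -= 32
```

Transformed code:
n = result + n
tokens = tokens - (2 - 4)
for result in n:
    tokens = 8
    record(tokens)
print(n)
tokens = tokens + process(tokens)
n = n - 32

8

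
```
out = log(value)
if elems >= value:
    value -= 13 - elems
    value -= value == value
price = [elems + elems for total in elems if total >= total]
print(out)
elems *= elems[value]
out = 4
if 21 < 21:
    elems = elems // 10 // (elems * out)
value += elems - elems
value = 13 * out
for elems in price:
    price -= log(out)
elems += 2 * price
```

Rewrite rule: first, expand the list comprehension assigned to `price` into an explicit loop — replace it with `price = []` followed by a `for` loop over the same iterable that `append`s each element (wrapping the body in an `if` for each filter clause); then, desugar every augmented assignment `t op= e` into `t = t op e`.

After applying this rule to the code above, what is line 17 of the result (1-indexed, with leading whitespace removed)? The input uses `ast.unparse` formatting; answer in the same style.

price = price - log(out)

Transformed code:
out = log(value)
if elems >= value:
    value = value - (13 - elems)
    value = value - (value == value)
price = []
for total in elems:
    if total >= total:
        price.append(elems + elems)
print(out)
elems = elems * elems[value]
out = 4
if 21 < 21:
    elems = elems // 10 // (elems * out)
value = value + (elems - elems)
value = 13 * out
for elems in price:
    price = price - log(out)
elems = elems + 2 * price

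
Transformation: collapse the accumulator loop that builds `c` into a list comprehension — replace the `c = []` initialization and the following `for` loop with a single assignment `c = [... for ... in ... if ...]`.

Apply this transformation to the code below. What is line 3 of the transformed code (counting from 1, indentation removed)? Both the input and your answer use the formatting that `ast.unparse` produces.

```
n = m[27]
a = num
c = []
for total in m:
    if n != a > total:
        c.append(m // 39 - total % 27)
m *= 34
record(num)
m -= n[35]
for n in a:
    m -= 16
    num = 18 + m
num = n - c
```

c = [m // 39 - total % 27 for total in m if n != a > total]

Transformed code:
n = m[27]
a = num
c = [m // 39 - total % 27 for total in m if n != a > total]
m *= 34
record(num)
m -= n[35]
for n in a:
    m -= 16
    num = 18 + m
num = n - c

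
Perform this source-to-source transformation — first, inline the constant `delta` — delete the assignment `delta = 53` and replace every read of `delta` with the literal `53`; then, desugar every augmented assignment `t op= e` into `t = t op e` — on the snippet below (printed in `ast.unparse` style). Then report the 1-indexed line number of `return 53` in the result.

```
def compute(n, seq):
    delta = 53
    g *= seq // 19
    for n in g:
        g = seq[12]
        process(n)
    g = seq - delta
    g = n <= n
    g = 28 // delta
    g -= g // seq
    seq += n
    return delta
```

Transformed code:
def compute(n, seq):
    g = g * (seq // 19)
    for n in g:
        g = seq[12]
        process(n)
    g = seq - 53
    g = n <= n
    g = 28 // 53
    g = g - g // seq
    seq = seq + n
    return 53

11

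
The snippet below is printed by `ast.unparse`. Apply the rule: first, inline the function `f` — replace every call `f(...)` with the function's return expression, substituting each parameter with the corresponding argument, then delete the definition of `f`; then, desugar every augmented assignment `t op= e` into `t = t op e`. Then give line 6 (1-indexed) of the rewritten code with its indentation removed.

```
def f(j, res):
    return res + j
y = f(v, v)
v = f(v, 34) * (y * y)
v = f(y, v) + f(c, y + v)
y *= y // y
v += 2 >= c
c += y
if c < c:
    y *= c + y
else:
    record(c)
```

Transformed code:
y = v + v
v = (34 + v) * (y * y)
v = v + y + (y + v + c)
y = y * (y // y)
v = v + (2 >= c)
c = c + y
if c < c:
    y = y * (c + y)
else:
    record(c)

c = c + y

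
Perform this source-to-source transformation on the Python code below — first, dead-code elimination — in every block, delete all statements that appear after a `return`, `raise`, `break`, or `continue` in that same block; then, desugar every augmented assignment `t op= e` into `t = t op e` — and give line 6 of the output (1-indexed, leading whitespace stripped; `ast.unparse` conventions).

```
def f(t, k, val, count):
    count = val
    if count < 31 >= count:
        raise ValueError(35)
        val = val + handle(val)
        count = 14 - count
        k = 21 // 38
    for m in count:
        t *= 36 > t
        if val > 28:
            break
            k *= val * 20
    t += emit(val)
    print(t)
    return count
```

t = t * (36 > t)

Transformed code:
def f(t, k, val, count):
    count = val
    if count < 31 >= count:
        raise ValueError(35)
    for m in count:
        t = t * (36 > t)
        if val > 28:
            break
    t = t + emit(val)
    print(t)
    return count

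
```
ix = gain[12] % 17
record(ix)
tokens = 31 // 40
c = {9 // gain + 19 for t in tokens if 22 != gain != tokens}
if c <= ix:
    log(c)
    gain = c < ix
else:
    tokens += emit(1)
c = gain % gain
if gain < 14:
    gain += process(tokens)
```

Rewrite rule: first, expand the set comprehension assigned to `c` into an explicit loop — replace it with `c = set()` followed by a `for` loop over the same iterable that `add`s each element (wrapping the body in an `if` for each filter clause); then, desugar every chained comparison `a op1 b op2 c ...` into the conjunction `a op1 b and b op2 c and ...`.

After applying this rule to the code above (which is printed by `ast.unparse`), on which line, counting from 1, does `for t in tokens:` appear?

Transformed code:
ix = gain[12] % 17
record(ix)
tokens = 31 // 40
c = set()
for t in tokens:
    if 22 != gain and gain != tokens:
        c.add(9 // gain + 19)
if c <= ix:
    log(c)
    gain = c < ix
else:
    tokens += emit(1)
c = gain % gain
if gain < 14:
    gain += process(tokens)

5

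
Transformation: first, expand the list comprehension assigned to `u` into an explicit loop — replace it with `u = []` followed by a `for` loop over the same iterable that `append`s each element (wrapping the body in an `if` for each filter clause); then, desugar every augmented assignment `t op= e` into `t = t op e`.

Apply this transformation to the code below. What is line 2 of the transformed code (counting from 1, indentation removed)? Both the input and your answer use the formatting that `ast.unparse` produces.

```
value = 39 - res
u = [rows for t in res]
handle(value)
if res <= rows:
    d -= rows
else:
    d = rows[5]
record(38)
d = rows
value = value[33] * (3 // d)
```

Transformed code:
value = 39 - res
u = []
for t in res:
    u.append(rows)
handle(value)
if res <= rows:
    d = d - rows
else:
    d = rows[5]
record(38)
d = rows
value = value[33] * (3 // d)

u = []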